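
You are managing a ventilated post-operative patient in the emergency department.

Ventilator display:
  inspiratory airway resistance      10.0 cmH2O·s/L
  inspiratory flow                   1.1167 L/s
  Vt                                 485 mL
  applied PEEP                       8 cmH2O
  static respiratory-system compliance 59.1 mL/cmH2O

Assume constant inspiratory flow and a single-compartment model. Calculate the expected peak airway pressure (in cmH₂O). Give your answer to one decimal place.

27.4

Equation of motion (constant flow): PIP = Vt/C + R·V̇ + PEEP.
PIP = 485/59.1 + 10.0×1.1167 + 8 = 8.206 + 11.167 + 8 = 27.373 cmH2O.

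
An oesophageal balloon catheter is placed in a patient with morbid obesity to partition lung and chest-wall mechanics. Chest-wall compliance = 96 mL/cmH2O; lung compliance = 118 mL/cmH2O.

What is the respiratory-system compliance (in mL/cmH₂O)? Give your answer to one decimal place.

Lung and chest wall are elastances in series: 1/Crs = 1/CL + 1/Ccw.
1/Crs = 1/118 + 1/96 = 0.01889.
Crs = 52.938 mL/cmH2O.

52.9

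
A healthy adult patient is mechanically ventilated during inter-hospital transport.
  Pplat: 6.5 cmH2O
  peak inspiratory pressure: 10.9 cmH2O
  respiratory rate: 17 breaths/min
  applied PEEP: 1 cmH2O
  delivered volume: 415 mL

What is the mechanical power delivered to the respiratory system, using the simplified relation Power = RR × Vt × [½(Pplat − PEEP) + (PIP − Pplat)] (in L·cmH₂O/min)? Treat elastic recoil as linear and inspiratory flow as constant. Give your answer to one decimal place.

50.4

Per-breath work = Vt × [½(Pplat−PEEP) + (PIP−Pplat)] = 0.415 × [0.5×5.5 + 4.4] = 0.415 × 7.15 = 2.967 L·cmH2O.
Power = 17 × 2.967 = 50.439 L·cmH2O/min.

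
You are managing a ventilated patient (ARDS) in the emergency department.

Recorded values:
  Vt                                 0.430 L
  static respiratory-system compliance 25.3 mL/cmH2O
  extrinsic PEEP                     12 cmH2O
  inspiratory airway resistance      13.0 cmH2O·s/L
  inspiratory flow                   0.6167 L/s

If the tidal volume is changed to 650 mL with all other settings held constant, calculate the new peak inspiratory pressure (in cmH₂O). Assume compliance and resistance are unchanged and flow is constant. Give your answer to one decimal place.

45.7

PIP = Vt/C + R·V̇ + PEEP (constant-flow equation of motion).
Only the elastic term changes: ΔPIP = ΔVt / C = (650 − 430) / 25.3 = 8.696 cmH2O.
Original PIP = 430/25.3 + 13.0×0.6167 + 12 = 37.013 cmH2O; new PIP = 37.013 + (8.696) = 45.709 cmH2O.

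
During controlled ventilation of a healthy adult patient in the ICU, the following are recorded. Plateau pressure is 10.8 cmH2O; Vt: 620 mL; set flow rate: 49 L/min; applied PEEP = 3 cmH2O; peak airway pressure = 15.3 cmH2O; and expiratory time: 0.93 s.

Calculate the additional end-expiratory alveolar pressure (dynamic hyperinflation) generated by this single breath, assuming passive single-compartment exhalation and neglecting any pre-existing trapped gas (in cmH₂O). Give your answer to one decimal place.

Flow: 49 L/min ÷ 60 = 0.8167 L/s.
R = (PIP − Pplat)/V̇ = (15.3 − 10.8) / 0.8167 = 4.5/0.8167 = 5.51 cmH2O·s/L.
C = Vt/(Pplat − PEEP) = 620.0 / (10.8 − 3) = 620.0/7.8 = 79.487 mL/cmH2O.
τ = R × C = 5.51 × 0.07949 L/cmH2O = 0.438 s.
Fraction remaining = e^(−Te/τ) = e^(−0.93/0.438) = 0.1196; trapped volume = 620.0 × 0.1196 = 74.152 mL.
Additional alveolar pressure from trapping ≈ V_trapped / C = 74.152 / 79.487 = 0.9329 cmH2O.

0.9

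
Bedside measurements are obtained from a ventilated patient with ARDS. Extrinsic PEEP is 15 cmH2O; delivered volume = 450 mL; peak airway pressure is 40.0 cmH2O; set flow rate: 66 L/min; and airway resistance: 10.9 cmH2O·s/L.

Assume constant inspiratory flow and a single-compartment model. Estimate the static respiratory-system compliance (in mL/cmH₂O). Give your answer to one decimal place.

Flow: 66 L/min ÷ 60 = 1.1 L/s.
Equation of motion (constant flow): PIP = Vt/C + R·V̇ + PEEP.
Vt/C = PIP − R·V̇ − PEEP = 40.0 − 10.9×1.1 − 15 = 40.0 − 11.99 − 15 = 13.01 cmH2O.
C = Vt / 13.01 = 450 / 13.01 = 34.589 mL/cmH2O.

34.6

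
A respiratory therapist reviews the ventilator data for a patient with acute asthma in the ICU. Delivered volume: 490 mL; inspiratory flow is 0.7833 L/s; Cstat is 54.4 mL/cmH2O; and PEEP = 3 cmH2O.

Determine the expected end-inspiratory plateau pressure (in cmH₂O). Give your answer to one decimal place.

12.0

Pplat = PEEP + Vt / Cstat = 3 + 490 / 54.4 = 3 + 9.007 = 12.007 cmH2O.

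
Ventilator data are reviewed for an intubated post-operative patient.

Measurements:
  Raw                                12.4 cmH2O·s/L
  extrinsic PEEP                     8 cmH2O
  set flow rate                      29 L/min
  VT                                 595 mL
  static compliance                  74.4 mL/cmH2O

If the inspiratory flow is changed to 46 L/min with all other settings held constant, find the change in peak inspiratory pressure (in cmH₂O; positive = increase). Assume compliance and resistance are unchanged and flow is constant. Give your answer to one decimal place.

3.5

Flow: 29 L/min ÷ 60 = 0.4833 L/s.
New flow: 46 L/min ÷ 60 = 0.7667 L/s.
PIP = Vt/C + R·V̇ + PEEP (constant-flow equation of motion).
Only the resistive term changes: ΔPIP = R × ΔV̇ = 12.4 × (0.7667 − 0.4833) = 12.4 × 0.2834 = 3.514 cmH2O.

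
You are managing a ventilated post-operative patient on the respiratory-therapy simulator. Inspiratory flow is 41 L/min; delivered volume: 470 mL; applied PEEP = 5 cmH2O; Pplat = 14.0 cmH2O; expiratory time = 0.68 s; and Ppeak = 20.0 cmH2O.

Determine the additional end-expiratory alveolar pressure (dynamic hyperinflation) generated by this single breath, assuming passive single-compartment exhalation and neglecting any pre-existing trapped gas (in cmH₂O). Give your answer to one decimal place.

Flow: 41 L/min ÷ 60 = 0.6833 L/s.
R = (PIP − Pplat)/V̇ = (20.0 − 14.0) / 0.6833 = 6.0/0.6833 = 8.781 cmH2O·s/L.
C = Vt/(Pplat − PEEP) = 470.0 / (14.0 − 5) = 470.0/9.0 = 52.222 mL/cmH2O.
τ = R × C = 8.781 × 0.05222 L/cmH2O = 0.4585 s.
Fraction remaining = e^(−Te/τ) = e^(−0.68/0.4585) = 0.2269; trapped volume = 470.0 × 0.2269 = 106.64 mL.
Additional alveolar pressure from trapping ≈ V_trapped / C = 106.64 / 52.222 = 2.042 cmH2O.

2.0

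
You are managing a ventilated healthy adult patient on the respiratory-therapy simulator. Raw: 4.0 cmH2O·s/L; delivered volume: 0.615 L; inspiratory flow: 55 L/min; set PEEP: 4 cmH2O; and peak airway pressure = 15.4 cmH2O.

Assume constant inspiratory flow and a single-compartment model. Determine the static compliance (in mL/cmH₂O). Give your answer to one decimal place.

79.5

Flow: 55 L/min ÷ 60 = 0.9167 L/s.
Equation of motion (constant flow): PIP = Vt/C + R·V̇ + PEEP.
Vt/C = PIP − R·V̇ − PEEP = 15.4 − 4.0×0.9167 − 4 = 15.4 − 3.667 − 4 = 7.733 cmH2O.
C = Vt / 7.733 = 615 / 7.733 = 79.529 mL/cmH2O.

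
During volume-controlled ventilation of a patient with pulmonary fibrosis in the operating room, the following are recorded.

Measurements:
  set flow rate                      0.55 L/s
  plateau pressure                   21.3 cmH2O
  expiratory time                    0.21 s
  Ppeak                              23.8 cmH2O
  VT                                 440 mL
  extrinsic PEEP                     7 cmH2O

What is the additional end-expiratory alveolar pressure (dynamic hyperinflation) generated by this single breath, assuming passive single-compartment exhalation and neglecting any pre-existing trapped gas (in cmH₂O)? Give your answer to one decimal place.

R = (PIP − Pplat)/V̇ = (23.8 − 21.3) / 0.55 = 2.5/0.55 = 4.545 cmH2O·s/L.
C = Vt/(Pplat − PEEP) = 440.0 / (21.3 − 7) = 440.0/14.3 = 30.769 mL/cmH2O.
τ = R × C = 4.545 × 0.03077 L/cmH2O = 0.1398 s.
Fraction remaining = e^(−Te/τ) = e^(−0.21/0.1398) = 0.2227; trapped volume = 440.0 × 0.2227 = 97.988 mL.
Additional alveolar pressure from trapping ≈ V_trapped / C = 97.988 / 30.769 = 3.185 cmH2O.

3.2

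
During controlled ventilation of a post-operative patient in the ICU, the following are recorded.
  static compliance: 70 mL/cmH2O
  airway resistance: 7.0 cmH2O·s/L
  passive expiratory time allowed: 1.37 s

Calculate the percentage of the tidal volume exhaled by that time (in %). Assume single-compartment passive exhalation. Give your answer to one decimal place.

τ = R × C = 7.0 × 70 mL/cmH2O = 7.0 × 0.070 L/cmH2O = 0.49 s.
Passive exhalation: V(t)/V₀ = e^(−t/τ) = e^(−1.37/0.49) = 0.06106.
Fraction exhaled = 1 − 0.06106 = 0.9389 → 93.89%.

93.9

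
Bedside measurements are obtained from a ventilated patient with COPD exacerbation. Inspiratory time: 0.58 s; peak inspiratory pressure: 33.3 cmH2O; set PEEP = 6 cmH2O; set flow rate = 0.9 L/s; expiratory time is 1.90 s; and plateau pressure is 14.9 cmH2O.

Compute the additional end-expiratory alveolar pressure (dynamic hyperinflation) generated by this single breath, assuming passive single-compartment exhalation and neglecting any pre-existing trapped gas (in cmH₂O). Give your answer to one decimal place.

1.8

Vt = flow × Ti = 0.9 L/s × 0.58 s × 1000 mL/L = 522.0 mL.
R = (PIP − Pplat)/V̇ = (33.3 − 14.9) / 0.9 = 18.4/0.9 = 20.444 cmH2O·s/L.
C = Vt/(Pplat − PEEP) = 522.0 / (14.9 − 6) = 522.0/8.9 = 58.652 mL/cmH2O.
τ = R × C = 20.444 × 0.05865 L/cmH2O = 1.199 s.
Fraction remaining = e^(−Te/τ) = e^(−1.90/1.199) = 0.205; trapped volume = 522.0 × 0.205 = 107.01 mL.
Additional alveolar pressure from trapping ≈ V_trapped / C = 107.01 / 58.652 = 1.824 cmH2O.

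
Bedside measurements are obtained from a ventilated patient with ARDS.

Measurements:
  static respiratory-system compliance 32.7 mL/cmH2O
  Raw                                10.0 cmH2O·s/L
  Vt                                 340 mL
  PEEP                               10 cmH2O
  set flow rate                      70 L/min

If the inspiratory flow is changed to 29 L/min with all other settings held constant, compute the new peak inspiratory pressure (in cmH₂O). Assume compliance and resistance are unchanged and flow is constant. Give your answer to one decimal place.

Flow: 70 L/min ÷ 60 = 1.1667 L/s.
New flow: 29 L/min ÷ 60 = 0.4833 L/s.
PIP = Vt/C + R·V̇ + PEEP (constant-flow equation of motion).
Only the resistive term changes: ΔPIP = R × ΔV̇ = 10.0 × (0.4833 − 1.1667) = 10.0 × -0.6834 = -6.834 cmH2O.
Original PIP = 340/32.7 + 10.0×1.1667 + 10 = 32.065 cmH2O; new PIP = 32.065 + (-6.834) = 25.231 cmH2O.

25.2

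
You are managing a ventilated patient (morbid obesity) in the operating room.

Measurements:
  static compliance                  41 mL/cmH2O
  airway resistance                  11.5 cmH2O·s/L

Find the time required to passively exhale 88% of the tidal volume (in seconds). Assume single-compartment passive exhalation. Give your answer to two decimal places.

1.00

τ = R × C = 11.5 × 41 mL/cmH2O = 11.5 × 0.041 L/cmH2O = 0.4715 s.
Exhaled fraction f = 1 − e^(−t/τ) → t = −τ·ln(1 − f) = −0.4715·ln(0.12) = 0.9997 s.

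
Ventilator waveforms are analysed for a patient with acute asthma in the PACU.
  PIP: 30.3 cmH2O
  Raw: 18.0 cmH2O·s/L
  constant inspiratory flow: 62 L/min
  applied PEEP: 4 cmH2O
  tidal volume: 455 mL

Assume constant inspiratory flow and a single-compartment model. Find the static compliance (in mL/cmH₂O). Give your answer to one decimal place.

Flow: 62 L/min ÷ 60 = 1.0333 L/s.
Equation of motion (constant flow): PIP = Vt/C + R·V̇ + PEEP.
Vt/C = PIP − R·V̇ − PEEP = 30.3 − 18.0×1.0333 − 4 = 30.3 − 18.599 − 4 = 7.701 cmH2O.
C = Vt / 7.701 = 455 / 7.701 = 59.083 mL/cmH2O.

59.1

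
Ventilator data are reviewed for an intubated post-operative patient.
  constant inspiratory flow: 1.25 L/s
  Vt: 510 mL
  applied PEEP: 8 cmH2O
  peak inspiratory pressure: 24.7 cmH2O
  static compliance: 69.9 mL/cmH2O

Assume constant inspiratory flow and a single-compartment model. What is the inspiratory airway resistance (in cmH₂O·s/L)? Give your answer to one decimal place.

7.5

Equation of motion (constant flow): PIP = Vt/C + R·V̇ + PEEP.
R·V̇ = PIP − Vt/C − PEEP = 24.7 − 510/69.9 − 8 = 24.7 − 7.296 − 8 = 9.404 cmH2O.
R = 9.404 / 1.25 = 7.523 cmH2O·s/L.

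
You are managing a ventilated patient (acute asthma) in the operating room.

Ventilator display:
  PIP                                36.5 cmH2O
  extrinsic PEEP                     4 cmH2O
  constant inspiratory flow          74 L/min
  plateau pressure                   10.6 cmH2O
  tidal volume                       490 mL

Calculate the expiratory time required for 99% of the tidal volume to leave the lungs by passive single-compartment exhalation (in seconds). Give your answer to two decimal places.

Flow: 74 L/min ÷ 60 = 1.2333 L/s.
R = (PIP − Pplat)/V̇ = (36.5 − 10.6) / 1.2333 = 25.9/1.2333 = 21.001 cmH2O·s/L.
C = Vt/(Pplat − PEEP) = 490.0 / (10.6 − 4) = 490.0/6.6 = 74.242 mL/cmH2O.
τ = R × C = 21.001 × 0.07424 L/cmH2O = 1.559 s.
t = −τ·ln(1 − 0.99) = −1.559·ln(0.01) = 7.179 s.

7.18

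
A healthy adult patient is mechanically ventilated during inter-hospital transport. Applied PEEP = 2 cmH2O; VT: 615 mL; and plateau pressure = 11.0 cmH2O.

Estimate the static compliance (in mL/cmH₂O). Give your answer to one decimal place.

Cstat = Vt / (Pplat − PEEP) = 615 / (11.0 − 2) = 615 / 9.0 = 68.333 mL/cmH2O.

68.3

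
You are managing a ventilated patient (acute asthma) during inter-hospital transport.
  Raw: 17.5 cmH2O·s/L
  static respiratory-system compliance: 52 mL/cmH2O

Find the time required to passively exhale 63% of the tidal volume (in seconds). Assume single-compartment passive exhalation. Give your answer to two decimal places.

0.90

τ = R × C = 17.5 × 52 mL/cmH2O = 17.5 × 0.052 L/cmH2O = 0.91 s.
Exhaled fraction f = 1 − e^(−t/τ) → t = −τ·ln(1 − f) = −0.91·ln(0.37) = 0.9048 s.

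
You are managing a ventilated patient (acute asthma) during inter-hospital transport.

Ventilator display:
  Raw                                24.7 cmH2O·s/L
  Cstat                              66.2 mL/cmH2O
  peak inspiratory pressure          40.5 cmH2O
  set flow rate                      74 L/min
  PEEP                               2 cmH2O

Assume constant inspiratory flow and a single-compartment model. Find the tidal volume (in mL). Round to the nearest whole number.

532

Flow: 74 L/min ÷ 60 = 1.2333 L/s.
Equation of motion (constant flow): PIP = Vt/C + R·V̇ + PEEP.
Vt/C = PIP − R·V̇ − PEEP = 40.5 − 30.463 − 2 = 8.037 cmH2O.
Vt = C × 8.037 = 66.2 × 8.037 = 532.05 mL.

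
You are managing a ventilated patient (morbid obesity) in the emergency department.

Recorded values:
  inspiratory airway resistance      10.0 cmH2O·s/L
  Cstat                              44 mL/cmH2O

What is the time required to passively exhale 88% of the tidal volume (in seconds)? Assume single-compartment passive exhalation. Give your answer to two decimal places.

τ = R × C = 10.0 × 44 mL/cmH2O = 10.0 × 0.044 L/cmH2O = 0.44 s.
Exhaled fraction f = 1 − e^(−t/τ) → t = −τ·ln(1 − f) = −0.44·ln(0.12) = 0.9329 s.

0.93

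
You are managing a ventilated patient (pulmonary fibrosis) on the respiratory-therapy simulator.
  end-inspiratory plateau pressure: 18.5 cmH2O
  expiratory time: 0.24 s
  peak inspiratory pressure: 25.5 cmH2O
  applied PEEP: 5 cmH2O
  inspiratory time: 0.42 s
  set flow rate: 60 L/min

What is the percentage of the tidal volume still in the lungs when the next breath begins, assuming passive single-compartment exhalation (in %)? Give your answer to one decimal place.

Flow: 60 L/min ÷ 60 = 1 L/s.
Vt = flow × Ti = 1 L/s × 0.42 s × 1000 mL/L = 420.0 mL.
R = (PIP − Pplat)/V̇ = (25.5 − 18.5) / 1 = 7.0/1 = 7.0 cmH2O·s/L.
C = Vt/(Pplat − PEEP) = 420.0 / (18.5 − 5) = 420.0/13.5 = 31.111 mL/cmH2O.
τ = R × C = 7.0 × 0.03111 L/cmH2O = 0.2178 s.
Fraction remaining at end-expiration = e^(−Te/τ) = e^(−0.24/0.2178) = 0.3322 → 33.22%.

33.2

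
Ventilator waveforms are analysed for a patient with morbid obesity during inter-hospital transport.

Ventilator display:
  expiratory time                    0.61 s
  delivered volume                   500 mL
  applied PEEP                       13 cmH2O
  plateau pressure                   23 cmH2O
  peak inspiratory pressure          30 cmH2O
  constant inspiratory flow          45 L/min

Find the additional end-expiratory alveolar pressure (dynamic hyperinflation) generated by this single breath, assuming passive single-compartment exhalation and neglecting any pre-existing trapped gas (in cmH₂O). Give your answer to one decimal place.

Flow: 45 L/min ÷ 60 = 0.75 L/s.
R = (PIP − Pplat)/V̇ = (30 − 23) / 0.75 = 7.0/0.75 = 9.333 cmH2O·s/L.
C = Vt/(Pplat − PEEP) = 500.0 / (23 − 13) = 500.0/10.0 = 50.0 mL/cmH2O.
τ = R × C = 9.333 × 0.05 L/cmH2O = 0.4667 s.
Fraction remaining = e^(−Te/τ) = e^(−0.61/0.4667) = 0.2706; trapped volume = 500.0 × 0.2706 = 135.3 mL.
Additional alveolar pressure from trapping ≈ V_trapped / C = 135.3 / 50.0 = 2.706 cmH2O.

2.7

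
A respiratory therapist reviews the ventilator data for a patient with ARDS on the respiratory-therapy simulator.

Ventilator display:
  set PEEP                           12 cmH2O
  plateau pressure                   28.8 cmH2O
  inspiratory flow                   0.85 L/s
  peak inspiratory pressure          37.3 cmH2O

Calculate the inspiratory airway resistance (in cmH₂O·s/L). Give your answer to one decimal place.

10.0

Raw = (PIP − Pplat) / flow = (37.3 − 28.8) / 0.85 = 8.5 / 0.85 = 10.0 cmH2O·s/L.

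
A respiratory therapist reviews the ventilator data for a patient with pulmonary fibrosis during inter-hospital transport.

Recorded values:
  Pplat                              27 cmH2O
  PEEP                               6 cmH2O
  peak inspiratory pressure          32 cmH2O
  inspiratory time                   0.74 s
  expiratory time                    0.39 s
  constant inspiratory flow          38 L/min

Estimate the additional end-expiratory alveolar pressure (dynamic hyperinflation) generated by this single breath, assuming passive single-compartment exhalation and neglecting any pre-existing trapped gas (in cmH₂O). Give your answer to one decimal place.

2.3

Flow: 38 L/min ÷ 60 = 0.6333 L/s.
Vt = flow × Ti = 0.6333 L/s × 0.74 s × 1000 mL/L = 468.64 mL.
R = (PIP − Pplat)/V̇ = (32 − 27) / 0.6333 = 5.0/0.6333 = 7.895 cmH2O·s/L.
C = Vt/(Pplat − PEEP) = 468.64 / (27 − 6) = 468.64/21.0 = 22.316 mL/cmH2O.
τ = R × C = 7.895 × 0.02232 L/cmH2O = 0.1762 s.
Fraction remaining = e^(−Te/τ) = e^(−0.39/0.1762) = 0.1093; trapped volume = 468.64 × 0.1093 = 51.222 mL.
Additional alveolar pressure from trapping ≈ V_trapped / C = 51.222 / 22.316 = 2.295 cmH2O.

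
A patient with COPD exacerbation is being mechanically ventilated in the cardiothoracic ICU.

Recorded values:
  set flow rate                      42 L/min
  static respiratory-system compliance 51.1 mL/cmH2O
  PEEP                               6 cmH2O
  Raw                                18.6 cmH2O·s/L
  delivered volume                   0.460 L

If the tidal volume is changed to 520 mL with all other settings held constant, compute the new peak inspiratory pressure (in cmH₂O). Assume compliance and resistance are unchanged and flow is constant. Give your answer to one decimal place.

29.2

Flow: 42 L/min ÷ 60 = 0.7 L/s.
PIP = Vt/C + R·V̇ + PEEP (constant-flow equation of motion).
Only the elastic term changes: ΔPIP = ΔVt / C = (520 − 460) / 51.1 = 1.174 cmH2O.
Original PIP = 460/51.1 + 18.6×0.7 + 6 = 28.022 cmH2O; new PIP = 28.022 + (1.174) = 29.196 cmH2O.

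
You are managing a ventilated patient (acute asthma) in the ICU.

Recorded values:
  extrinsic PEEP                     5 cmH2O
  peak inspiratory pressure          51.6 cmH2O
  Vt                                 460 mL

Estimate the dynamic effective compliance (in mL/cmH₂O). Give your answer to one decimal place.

9.9

Dynamic compliance = Vt / (PIP − PEEP) = 460 / (51.6 − 5) = 460 / 46.6 = 9.871 mL/cmH2O.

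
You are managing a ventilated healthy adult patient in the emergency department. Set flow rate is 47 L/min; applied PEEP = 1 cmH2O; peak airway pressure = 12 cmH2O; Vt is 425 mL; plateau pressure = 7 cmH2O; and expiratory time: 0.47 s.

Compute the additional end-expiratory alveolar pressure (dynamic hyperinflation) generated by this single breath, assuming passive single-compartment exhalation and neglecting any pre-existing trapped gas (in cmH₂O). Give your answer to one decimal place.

2.1

Flow: 47 L/min ÷ 60 = 0.7833 L/s.
R = (PIP − Pplat)/V̇ = (12 − 7) / 0.7833 = 5.0/0.7833 = 6.383 cmH2O·s/L.
C = Vt/(Pplat − PEEP) = 425.0 / (7 − 1) = 425.0/6.0 = 70.833 mL/cmH2O.
τ = R × C = 6.383 × 0.07083 L/cmH2O = 0.4521 s.
Fraction remaining = e^(−Te/τ) = e^(−0.47/0.4521) = 0.3536; trapped volume = 425.0 × 0.3536 = 150.28 mL.
Additional alveolar pressure from trapping ≈ V_trapped / C = 150.28 / 70.833 = 2.122 cmH2O.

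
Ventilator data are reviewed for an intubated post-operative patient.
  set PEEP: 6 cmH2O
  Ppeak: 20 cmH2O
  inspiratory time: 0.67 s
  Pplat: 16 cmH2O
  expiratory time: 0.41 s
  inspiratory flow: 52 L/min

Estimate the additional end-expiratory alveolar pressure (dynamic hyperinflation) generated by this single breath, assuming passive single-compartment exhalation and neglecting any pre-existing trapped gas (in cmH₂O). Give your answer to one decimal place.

2.2

Flow: 52 L/min ÷ 60 = 0.8667 L/s.
Vt = flow × Ti = 0.8667 L/s × 0.67 s × 1000 mL/L = 580.69 mL.
R = (PIP − Pplat)/V̇ = (20 − 16) / 0.8667 = 4.0/0.8667 = 4.615 cmH2O·s/L.
C = Vt/(Pplat − PEEP) = 580.69 / (16 − 6) = 580.69/10.0 = 58.069 mL/cmH2O.
τ = R × C = 4.615 × 0.05807 L/cmH2O = 0.268 s.
Fraction remaining = e^(−Te/τ) = e^(−0.41/0.268) = 0.2166; trapped volume = 580.69 × 0.2166 = 125.78 mL.
Additional alveolar pressure from trapping ≈ V_trapped / C = 125.78 / 58.069 = 2.166 cmH2O.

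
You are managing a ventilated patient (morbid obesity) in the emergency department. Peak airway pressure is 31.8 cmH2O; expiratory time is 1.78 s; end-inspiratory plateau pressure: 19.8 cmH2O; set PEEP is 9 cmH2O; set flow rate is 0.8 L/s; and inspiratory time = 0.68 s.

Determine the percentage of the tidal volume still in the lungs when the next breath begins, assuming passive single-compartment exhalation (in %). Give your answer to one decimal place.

Vt = flow × Ti = 0.8 L/s × 0.68 s × 1000 mL/L = 544.0 mL.
R = (PIP − Pplat)/V̇ = (31.8 − 19.8) / 0.8 = 12.0/0.8 = 15.0 cmH2O·s/L.
C = Vt/(Pplat − PEEP) = 544.0 / (19.8 − 9) = 544.0/10.8 = 50.37 mL/cmH2O.
τ = R × C = 15.0 × 0.05037 L/cmH2O = 0.7556 s.
Fraction remaining at end-expiration = e^(−Te/τ) = e^(−1.78/0.7556) = 0.09482 → 9.482%.

9.5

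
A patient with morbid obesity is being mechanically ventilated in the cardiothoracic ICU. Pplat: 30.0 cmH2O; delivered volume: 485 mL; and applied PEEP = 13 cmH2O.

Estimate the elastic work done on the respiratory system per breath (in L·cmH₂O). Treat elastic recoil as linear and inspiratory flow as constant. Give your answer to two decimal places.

Elastic work ≈ ½ × (Pplat − PEEP) × Vt = 0.5 × (30.0 − 13) × 0.485 L = 0.5 × 17.0 × 0.485 = 4.123 L·cmH2O.

4.12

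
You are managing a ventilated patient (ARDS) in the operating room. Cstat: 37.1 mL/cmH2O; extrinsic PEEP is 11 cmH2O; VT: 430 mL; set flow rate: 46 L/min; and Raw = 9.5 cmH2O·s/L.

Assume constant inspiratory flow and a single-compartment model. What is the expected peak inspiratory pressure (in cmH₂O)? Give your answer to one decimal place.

Flow: 46 L/min ÷ 60 = 0.7667 L/s.
Equation of motion (constant flow): PIP = Vt/C + R·V̇ + PEEP.
PIP = 430/37.1 + 9.5×0.7667 + 11 = 11.59 + 7.284 + 11 = 29.874 cmH2O.

29.9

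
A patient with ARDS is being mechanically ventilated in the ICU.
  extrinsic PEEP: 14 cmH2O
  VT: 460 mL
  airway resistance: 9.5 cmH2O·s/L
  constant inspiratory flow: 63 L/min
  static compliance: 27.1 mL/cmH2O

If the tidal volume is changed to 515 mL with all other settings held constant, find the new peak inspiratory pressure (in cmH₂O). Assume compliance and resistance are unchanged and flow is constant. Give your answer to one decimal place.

43.0

Flow: 63 L/min ÷ 60 = 1.05 L/s.
PIP = Vt/C + R·V̇ + PEEP (constant-flow equation of motion).
Only the elastic term changes: ΔPIP = ΔVt / C = (515 − 460) / 27.1 = 2.03 cmH2O.
Original PIP = 460/27.1 + 9.5×1.05 + 14 = 40.949 cmH2O; new PIP = 40.949 + (2.03) = 42.979 cmH2O.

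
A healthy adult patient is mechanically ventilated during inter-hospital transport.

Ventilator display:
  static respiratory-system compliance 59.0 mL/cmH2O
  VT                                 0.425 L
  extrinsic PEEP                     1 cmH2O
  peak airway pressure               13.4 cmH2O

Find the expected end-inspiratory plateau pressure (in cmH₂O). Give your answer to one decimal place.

Pplat = PEEP + Vt / Cstat = 1 + 425 / 59.0 = 1 + 7.203 = 8.203 cmH2O.

8.2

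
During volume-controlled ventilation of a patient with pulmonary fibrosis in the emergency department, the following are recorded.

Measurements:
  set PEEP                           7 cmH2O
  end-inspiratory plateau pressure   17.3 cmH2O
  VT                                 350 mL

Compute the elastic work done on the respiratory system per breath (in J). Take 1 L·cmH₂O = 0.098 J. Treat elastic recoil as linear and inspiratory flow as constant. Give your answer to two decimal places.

0.18

Elastic work ≈ ½ × (Pplat − PEEP) × Vt = 0.5 × (17.3 − 7) × 0.350 L = 0.5 × 10.3 × 0.350 = 1.803 L·cmH2O.
× 0.098 J/(L·cmH2O) → 0.1767 J.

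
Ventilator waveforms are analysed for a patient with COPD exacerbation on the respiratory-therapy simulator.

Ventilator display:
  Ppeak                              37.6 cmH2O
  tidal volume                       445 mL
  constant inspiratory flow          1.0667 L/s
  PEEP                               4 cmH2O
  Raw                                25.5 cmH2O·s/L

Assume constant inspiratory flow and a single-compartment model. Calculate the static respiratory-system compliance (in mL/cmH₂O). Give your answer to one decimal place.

69.5

Equation of motion (constant flow): PIP = Vt/C + R·V̇ + PEEP.
Vt/C = PIP − R·V̇ − PEEP = 37.6 − 25.5×1.0667 − 4 = 37.6 − 27.201 − 4 = 6.399 cmH2O.
C = Vt / 6.399 = 445 / 6.399 = 69.542 mL/cmH2O.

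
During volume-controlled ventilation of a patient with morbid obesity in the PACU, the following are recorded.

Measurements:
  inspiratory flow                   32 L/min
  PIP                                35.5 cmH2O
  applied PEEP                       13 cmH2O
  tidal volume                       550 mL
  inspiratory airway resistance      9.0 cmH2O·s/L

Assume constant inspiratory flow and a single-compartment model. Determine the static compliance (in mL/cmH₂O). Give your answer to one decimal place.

31.1

Flow: 32 L/min ÷ 60 = 0.5333 L/s.
Equation of motion (constant flow): PIP = Vt/C + R·V̇ + PEEP.
Vt/C = PIP − R·V̇ − PEEP = 35.5 − 9.0×0.5333 − 13 = 35.5 − 4.8 − 13 = 17.7 cmH2O.
C = Vt / 17.7 = 550 / 17.7 = 31.073 mL/cmH2O.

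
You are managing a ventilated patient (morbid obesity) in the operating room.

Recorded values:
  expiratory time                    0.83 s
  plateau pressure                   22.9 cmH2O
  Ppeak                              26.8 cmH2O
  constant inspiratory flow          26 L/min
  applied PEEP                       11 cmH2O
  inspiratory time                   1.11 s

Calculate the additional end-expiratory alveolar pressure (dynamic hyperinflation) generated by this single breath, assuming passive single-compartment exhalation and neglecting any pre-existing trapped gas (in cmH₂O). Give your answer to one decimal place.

Flow: 26 L/min ÷ 60 = 0.4333 L/s.
Vt = flow × Ti = 0.4333 L/s × 1.11 s × 1000 mL/L = 480.96 mL.
R = (PIP − Pplat)/V̇ = (26.8 − 22.9) / 0.4333 = 3.9/0.4333 = 9.001 cmH2O·s/L.
C = Vt/(Pplat − PEEP) = 480.96 / (22.9 − 11) = 480.96/11.9 = 40.417 mL/cmH2O.
τ = R × C = 9.001 × 0.04042 L/cmH2O = 0.3638 s.
Fraction remaining = e^(−Te/τ) = e^(−0.83/0.3638) = 0.1021; trapped volume = 480.96 × 0.1021 = 49.106 mL.
Additional alveolar pressure from trapping ≈ V_trapped / C = 49.106 / 40.417 = 1.215 cmH2O.

1.2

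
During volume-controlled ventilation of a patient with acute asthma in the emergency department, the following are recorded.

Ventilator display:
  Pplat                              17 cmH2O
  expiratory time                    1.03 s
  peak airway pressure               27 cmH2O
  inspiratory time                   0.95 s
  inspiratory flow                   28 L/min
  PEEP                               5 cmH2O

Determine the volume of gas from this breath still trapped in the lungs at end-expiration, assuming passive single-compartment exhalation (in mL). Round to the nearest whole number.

121

Flow: 28 L/min ÷ 60 = 0.4667 L/s.
Vt = flow × Ti = 0.4667 L/s × 0.95 s × 1000 mL/L = 443.37 mL.
R = (PIP − Pplat)/V̇ = (27 − 17) / 0.4667 = 10.0/0.4667 = 21.427 cmH2O·s/L.
C = Vt/(Pplat − PEEP) = 443.37 / (17 − 5) = 443.37/12.0 = 36.948 mL/cmH2O.
τ = R × C = 21.427 × 0.03695 L/cmH2O = 0.7917 s.
Fraction remaining = e^(−Te/τ) = e^(−1.03/0.7917) = 0.2723.
Trapped volume = 443.37 × 0.2723 = 120.73 mL.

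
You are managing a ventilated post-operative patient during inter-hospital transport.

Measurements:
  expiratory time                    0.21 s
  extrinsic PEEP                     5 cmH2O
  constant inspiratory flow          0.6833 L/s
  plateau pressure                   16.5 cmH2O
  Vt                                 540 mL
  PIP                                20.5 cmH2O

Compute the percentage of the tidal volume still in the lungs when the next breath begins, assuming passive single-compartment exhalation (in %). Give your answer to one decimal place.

46.6

R = (PIP − Pplat)/V̇ = (20.5 − 16.5) / 0.6833 = 4.0/0.6833 = 5.854 cmH2O·s/L.
C = Vt/(Pplat − PEEP) = 540.0 / (16.5 − 5) = 540.0/11.5 = 46.957 mL/cmH2O.
τ = R × C = 5.854 × 0.04696 L/cmH2O = 0.2749 s.
Fraction remaining at end-expiration = e^(−Te/τ) = e^(−0.21/0.2749) = 0.4658 → 46.58%.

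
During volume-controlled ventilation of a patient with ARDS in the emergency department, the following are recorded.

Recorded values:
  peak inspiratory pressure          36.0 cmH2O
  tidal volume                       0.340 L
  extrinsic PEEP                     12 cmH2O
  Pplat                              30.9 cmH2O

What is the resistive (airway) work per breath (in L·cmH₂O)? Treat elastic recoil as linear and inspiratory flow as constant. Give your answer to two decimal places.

1.73

With constant inspiratory flow the resistive pressure is constant at PIP − Pplat = 36.0 − 30.9 = 5.1 cmH2O, so resistive work = 5.1 × 0.340 = 1.734 L·cmH2O.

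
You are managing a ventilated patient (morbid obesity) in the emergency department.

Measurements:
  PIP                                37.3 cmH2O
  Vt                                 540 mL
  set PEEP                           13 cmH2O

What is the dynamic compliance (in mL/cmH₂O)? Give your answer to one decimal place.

22.2

Dynamic compliance = Vt / (PIP − PEEP) = 540 / (37.3 − 13) = 540 / 24.3 = 22.222 mL/cmH2O.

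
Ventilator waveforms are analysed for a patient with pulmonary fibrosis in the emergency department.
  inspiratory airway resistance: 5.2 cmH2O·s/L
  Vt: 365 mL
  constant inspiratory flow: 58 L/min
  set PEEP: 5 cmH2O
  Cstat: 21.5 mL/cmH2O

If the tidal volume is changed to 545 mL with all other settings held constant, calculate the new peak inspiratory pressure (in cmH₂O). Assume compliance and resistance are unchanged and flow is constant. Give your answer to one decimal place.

Flow: 58 L/min ÷ 60 = 0.9667 L/s.
PIP = Vt/C + R·V̇ + PEEP (constant-flow equation of motion).
Only the elastic term changes: ΔPIP = ΔVt / C = (545 − 365) / 21.5 = 8.372 cmH2O.
Original PIP = 365/21.5 + 5.2×0.9667 + 5 = 27.004 cmH2O; new PIP = 27.004 + (8.372) = 35.376 cmH2O.

35.4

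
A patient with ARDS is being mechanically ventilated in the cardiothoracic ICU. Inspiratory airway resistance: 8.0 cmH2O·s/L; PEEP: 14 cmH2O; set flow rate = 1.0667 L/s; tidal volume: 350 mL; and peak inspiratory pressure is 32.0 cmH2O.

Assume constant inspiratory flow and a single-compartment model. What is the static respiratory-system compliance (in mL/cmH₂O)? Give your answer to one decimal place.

37.0

Equation of motion (constant flow): PIP = Vt/C + R·V̇ + PEEP.
Vt/C = PIP − R·V̇ − PEEP = 32.0 − 8.0×1.0667 − 14 = 32.0 − 8.534 − 14 = 9.466 cmH2O.
C = Vt / 9.466 = 350 / 9.466 = 36.974 mL/cmH2O.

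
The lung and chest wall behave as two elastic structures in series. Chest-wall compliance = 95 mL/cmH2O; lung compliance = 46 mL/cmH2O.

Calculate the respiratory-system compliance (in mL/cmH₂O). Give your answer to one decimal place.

Lung and chest wall are elastances in series: 1/Crs = 1/CL + 1/Ccw.
1/Crs = 1/46 + 1/95 = 0.03227.
Crs = 30.989 mL/cmH2O.

31.0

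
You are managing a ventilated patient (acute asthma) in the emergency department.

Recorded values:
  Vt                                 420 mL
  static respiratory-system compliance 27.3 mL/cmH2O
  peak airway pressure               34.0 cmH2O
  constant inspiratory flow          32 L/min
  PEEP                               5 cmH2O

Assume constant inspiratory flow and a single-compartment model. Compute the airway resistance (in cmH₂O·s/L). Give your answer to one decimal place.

25.5

Flow: 32 L/min ÷ 60 = 0.5333 L/s.
Equation of motion (constant flow): PIP = Vt/C + R·V̇ + PEEP.
R·V̇ = PIP − Vt/C − PEEP = 34.0 − 420/27.3 − 5 = 34.0 − 15.385 − 5 = 13.615 cmH2O.
R = 13.615 / 0.5333 = 25.53 cmH2O·s/L.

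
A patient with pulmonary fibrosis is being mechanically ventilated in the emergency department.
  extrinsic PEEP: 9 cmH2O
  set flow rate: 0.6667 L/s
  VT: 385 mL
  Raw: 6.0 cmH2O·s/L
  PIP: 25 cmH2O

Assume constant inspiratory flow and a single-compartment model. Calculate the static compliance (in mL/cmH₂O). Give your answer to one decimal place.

Equation of motion (constant flow): PIP = Vt/C + R·V̇ + PEEP.
Vt/C = PIP − R·V̇ − PEEP = 25 − 6.0×0.6667 − 9 = 25 − 4.0 − 9 = 12.0 cmH2O.
C = Vt / 12.0 = 385 / 12.0 = 32.083 mL/cmH2O.

32.1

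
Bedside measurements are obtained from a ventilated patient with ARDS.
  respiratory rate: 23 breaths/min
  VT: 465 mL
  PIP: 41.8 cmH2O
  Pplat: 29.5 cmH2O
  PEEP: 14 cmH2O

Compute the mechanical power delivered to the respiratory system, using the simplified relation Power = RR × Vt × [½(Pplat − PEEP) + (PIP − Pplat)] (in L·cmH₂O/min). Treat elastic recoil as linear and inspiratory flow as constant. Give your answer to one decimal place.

214.4

Per-breath work = Vt × [½(Pplat−PEEP) + (PIP−Pplat)] = 0.465 × [0.5×15.5 + 12.3] = 0.465 × 20.05 = 9.323 L·cmH2O.
Power = 23 × 9.323 = 214.43 L·cmH2O/min.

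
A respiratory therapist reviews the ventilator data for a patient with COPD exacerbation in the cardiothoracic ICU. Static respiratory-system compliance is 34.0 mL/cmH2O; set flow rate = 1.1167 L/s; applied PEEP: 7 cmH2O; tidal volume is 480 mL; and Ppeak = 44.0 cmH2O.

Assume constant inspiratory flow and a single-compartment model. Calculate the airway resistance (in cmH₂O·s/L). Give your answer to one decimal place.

20.5

Equation of motion (constant flow): PIP = Vt/C + R·V̇ + PEEP.
R·V̇ = PIP − Vt/C − PEEP = 44.0 − 480/34.0 − 7 = 44.0 − 14.118 − 7 = 22.882 cmH2O.
R = 22.882 / 1.1167 = 20.491 cmH2O·s/L.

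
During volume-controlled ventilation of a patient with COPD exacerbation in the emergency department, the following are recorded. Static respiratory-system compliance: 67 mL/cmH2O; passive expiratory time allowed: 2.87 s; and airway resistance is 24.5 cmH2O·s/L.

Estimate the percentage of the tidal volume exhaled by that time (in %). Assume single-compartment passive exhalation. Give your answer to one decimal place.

τ = R × C = 24.5 × 67 mL/cmH2O = 24.5 × 0.067 L/cmH2O = 1.642 s.
Passive exhalation: V(t)/V₀ = e^(−t/τ) = e^(−2.87/1.642) = 0.1741.
Fraction exhaled = 1 − 0.1741 = 0.8259 → 82.59%.

82.6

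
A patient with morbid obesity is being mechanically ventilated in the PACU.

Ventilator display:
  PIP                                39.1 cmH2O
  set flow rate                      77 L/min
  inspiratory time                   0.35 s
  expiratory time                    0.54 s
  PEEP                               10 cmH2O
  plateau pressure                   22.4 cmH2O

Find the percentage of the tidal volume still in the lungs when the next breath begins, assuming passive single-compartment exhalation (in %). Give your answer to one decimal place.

31.8

Flow: 77 L/min ÷ 60 = 1.2833 L/s.
Vt = flow × Ti = 1.2833 L/s × 0.35 s × 1000 mL/L = 449.16 mL.
R = (PIP − Pplat)/V̇ = (39.1 − 22.4) / 1.2833 = 16.7/1.2833 = 13.013 cmH2O·s/L.
C = Vt/(Pplat − PEEP) = 449.16 / (22.4 − 10) = 449.16/12.4 = 36.223 mL/cmH2O.
τ = R × C = 13.013 × 0.03622 L/cmH2O = 0.4713 s.
Fraction remaining at end-expiration = e^(−Te/τ) = e^(−0.54/0.4713) = 0.318 → 31.8%.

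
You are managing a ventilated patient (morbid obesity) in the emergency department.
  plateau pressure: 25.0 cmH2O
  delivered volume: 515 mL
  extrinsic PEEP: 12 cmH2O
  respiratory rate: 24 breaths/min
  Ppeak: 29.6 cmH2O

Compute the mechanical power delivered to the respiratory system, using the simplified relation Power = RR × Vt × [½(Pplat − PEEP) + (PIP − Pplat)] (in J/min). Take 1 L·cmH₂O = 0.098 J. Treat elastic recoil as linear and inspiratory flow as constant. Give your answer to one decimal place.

13.4

Per-breath work = Vt × [½(Pplat−PEEP) + (PIP−Pplat)] = 0.515 × [0.5×13.0 + 4.6] = 0.515 × 11.1 = 5.717 L·cmH2O.
Power = 24 × 5.717 = 137.21 L·cmH2O/min.
× 0.098 J/(L·cmH2O) → 13.447 J/min.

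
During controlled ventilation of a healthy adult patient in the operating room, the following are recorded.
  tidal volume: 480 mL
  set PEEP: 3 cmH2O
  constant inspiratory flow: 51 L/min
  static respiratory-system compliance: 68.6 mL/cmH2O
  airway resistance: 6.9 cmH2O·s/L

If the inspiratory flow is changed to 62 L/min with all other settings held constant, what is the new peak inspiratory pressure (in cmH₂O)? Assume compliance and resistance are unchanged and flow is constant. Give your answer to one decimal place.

Flow: 51 L/min ÷ 60 = 0.85 L/s.
New flow: 62 L/min ÷ 60 = 1.0333 L/s.
PIP = Vt/C + R·V̇ + PEEP (constant-flow equation of motion).
Only the resistive term changes: ΔPIP = R × ΔV̇ = 6.9 × (1.0333 − 0.85) = 6.9 × 0.1833 = 1.265 cmH2O.
Original PIP = 480/68.6 + 6.9×0.85 + 3 = 15.862 cmH2O; new PIP = 15.862 + (1.265) = 17.127 cmH2O.

17.1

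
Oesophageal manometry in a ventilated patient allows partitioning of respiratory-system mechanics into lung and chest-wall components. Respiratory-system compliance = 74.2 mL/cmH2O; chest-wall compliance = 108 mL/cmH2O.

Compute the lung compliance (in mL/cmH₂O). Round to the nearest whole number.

1/CL = 1/Crs − 1/Ccw.
1/CL = 1/74.2 − 1/108 = 0.004218.
CL = 237.08 mL/cmH2O.

237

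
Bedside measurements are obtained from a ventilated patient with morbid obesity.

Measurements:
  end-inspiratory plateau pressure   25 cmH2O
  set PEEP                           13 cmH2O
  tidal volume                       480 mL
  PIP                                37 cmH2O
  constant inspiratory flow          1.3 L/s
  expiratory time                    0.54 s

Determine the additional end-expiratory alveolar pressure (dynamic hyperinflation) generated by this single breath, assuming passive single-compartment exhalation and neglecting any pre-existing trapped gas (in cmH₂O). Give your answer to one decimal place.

2.8

R = (PIP − Pplat)/V̇ = (37 − 25) / 1.3 = 12.0/1.3 = 9.231 cmH2O·s/L.
C = Vt/(Pplat − PEEP) = 480.0 / (25 − 13) = 480.0/12.0 = 40.0 mL/cmH2O.
τ = R × C = 9.231 × 0.04 L/cmH2O = 0.3692 s.
Fraction remaining = e^(−Te/τ) = e^(−0.54/0.3692) = 0.2316; trapped volume = 480.0 × 0.2316 = 111.17 mL.
Additional alveolar pressure from trapping ≈ V_trapped / C = 111.17 / 40.0 = 2.779 cmH2O.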